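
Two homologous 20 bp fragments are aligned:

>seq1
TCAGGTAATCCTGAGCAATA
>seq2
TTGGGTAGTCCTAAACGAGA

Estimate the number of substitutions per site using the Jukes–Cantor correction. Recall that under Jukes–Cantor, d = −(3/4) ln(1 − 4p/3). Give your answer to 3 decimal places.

The sequences differ at 7 of 20 sites (2, 3, 8, 13, 15, 17, 19), so p = 7/20 = 0.35.
d = −(3/4) ln(1 − 4p/3) = −0.75 ln(1 − 0.466667) = −0.75 ln(0.533333)
  = −0.75 × (-0.628609) = 0.471457 substitutions/site.

0.471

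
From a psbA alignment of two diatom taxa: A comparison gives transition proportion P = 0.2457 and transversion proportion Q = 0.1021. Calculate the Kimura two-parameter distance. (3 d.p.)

Under the Kimura two-parameter model, d = −½ ln(1 − 2P − Q) − ¼ ln(1 − 2Q).
1 − 2P − Q = 0.4065, giving −½ ln(0.4065) = 0.450086.
1 − 2Q = 0.7958, giving −¼ ln(0.7958) = 0.057102.
d = 0.450086 + 0.057102 = 0.507188.

0.507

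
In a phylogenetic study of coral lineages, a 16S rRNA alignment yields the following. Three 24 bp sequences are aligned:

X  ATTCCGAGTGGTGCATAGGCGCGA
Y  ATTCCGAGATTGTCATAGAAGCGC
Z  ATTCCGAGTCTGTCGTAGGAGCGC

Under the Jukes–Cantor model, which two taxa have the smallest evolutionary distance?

Y and Z

X–Y: 8/24 differ, p = 0.333, d = 0.441.
X–Z: 7/24 differ, p = 0.292, d = 0.369.
Y–Z: 4/24 differ, p = 0.167, d = 0.188.
The smallest distance is between Y and Z.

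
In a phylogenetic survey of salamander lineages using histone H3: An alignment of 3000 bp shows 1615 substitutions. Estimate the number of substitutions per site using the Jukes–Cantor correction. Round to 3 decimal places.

p = 1615/3000 ≈ 0.538333.
d = −(3/4) ln(1 − 4p/3) = −0.75 ln(1 − 0.717777) = −0.75 ln(0.282223)
  = −0.75 × (-1.265058) = 0.948794 substitutions/site.

0.949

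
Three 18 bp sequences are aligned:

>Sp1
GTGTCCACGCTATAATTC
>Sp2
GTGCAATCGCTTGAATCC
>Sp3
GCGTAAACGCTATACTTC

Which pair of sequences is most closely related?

Sp1–Sp2: 7/18 differ, p = 0.389, d = 0.548.
Sp1–Sp3: 4/18 differ, p = 0.222, d = 0.264.
Sp2–Sp3: 7/18 differ, p = 0.389, d = 0.548.
The smallest distance is between Sp1 and Sp3.

Sp1 and Sp3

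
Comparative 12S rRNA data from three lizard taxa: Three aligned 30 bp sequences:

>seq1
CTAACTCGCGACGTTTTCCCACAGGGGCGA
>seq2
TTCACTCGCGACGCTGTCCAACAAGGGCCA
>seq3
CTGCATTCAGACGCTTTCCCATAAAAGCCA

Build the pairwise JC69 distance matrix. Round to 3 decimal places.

seq1–seq2: 7/30 sites differ → p ≈ 0.233333, d = −0.75 ln(1 − 0.311111) = 0.279506 ≈ 0.280.
seq1–seq3: 12/30 sites differ → p = 0.4, d = −0.75 ln(1 − 0.533333) = 0.571605 ≈ 0.572.
seq2–seq3: 12/30 sites differ → p = 0.4, d = −0.75 ln(1 − 0.533333) = 0.571605 ≈ 0.572.

d(seq1,seq2) = 0.280, d(seq1,seq3) = 0.572, d(seq2,seq3) = 0.572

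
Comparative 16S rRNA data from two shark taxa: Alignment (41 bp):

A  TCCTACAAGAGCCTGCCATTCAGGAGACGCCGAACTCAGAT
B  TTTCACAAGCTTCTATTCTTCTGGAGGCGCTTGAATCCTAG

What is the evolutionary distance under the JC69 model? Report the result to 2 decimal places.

0.72

The sequences differ at 19 of 41 sites, so p = 19/41 ≈ 0.463415.
d = −(3/4) ln(1 − 4p/3) = −0.75 ln(1 − 0.617887) = −0.75 ln(0.382113)
  = −0.75 × (-0.962039) = 0.721529 substitutions/site.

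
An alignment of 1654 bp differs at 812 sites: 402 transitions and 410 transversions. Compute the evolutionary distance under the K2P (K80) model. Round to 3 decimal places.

P = 402/1654 ≈ 0.243047 and Q = 410/1654 ≈ 0.247884.
Under the Kimura two-parameter model, d = −½ ln(1 − 2P − Q) − ¼ ln(1 − 2Q).
1 − 2P − Q = 0.266022, giving −½ ln(0.266022) = 0.662088.
1 − 2Q = 0.504232, giving −¼ ln(0.504232) = 0.171180.
d = 0.662088 + 0.171180 = 0.833268.

0.833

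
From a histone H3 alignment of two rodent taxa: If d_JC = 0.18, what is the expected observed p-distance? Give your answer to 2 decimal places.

0.16

p = (3/4)(1 − e^(−4d/3)) = 0.75 × (1 − e^(-0.24)) = 0.75 × (1 − 0.786628) = 0.160029.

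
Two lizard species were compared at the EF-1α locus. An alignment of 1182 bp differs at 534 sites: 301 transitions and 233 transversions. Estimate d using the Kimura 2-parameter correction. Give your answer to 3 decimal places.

P = 301/1182 ≈ 0.254653 and Q = 233/1182 ≈ 0.197124.
Under the Kimura two-parameter model, d = −½ ln(1 − 2P − Q) − ¼ ln(1 − 2Q).
1 − 2P − Q = 0.29357, giving −½ ln(0.29357) = 0.612820.
1 − 2Q = 0.605752, giving −¼ ln(0.605752) = 0.125321.
d = 0.612820 + 0.125321 = 0.738141.

0.738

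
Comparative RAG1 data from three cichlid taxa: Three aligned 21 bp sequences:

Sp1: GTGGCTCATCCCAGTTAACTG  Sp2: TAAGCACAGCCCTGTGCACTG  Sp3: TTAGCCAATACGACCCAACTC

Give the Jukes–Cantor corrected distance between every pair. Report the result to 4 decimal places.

d(Sp1,Sp2) = 0.5319, d(Sp1,Sp3) = 0.7557, d(Sp2,Sp3) = 1.0763

Sp1–Sp2: 8/21 sites differ → p ≈ 0.380952, d = −0.75 ln(1 − 0.507936) = 0.531860 ≈ 0.5319.
Sp1–Sp3: 10/21 sites differ → p ≈ 0.47619, d = −0.75 ln(1 − 0.63492) = 0.755729 ≈ 0.7557.
Sp2–Sp3: 12/21 sites differ → p ≈ 0.571429, d = −0.75 ln(1 − 0.761905) = 1.076314 ≈ 1.0763.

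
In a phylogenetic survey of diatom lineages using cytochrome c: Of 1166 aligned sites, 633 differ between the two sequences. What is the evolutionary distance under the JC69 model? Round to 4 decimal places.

0.9651

p = 633/1166 ≈ 0.542882.
d = −(3/4) ln(1 − 4p/3) = −0.75 ln(1 − 0.723843) = −0.75 ln(0.276157)
  = −0.75 × (-1.286786) = 0.965090 substitutions/site.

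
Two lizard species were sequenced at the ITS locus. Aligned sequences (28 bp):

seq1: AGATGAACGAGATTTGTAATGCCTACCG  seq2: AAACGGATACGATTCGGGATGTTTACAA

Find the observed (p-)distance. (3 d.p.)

0.464

The sequences differ at 13 of 28 positions.
p = 13/28 = 0.464285… ≈ 0.464 (to 3 d.p.).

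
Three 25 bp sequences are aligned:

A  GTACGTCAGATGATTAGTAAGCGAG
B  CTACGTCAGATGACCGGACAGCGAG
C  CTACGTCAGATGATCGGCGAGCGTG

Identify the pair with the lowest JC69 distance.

A–B: 6/25 differ, p = 0.240, d = 0.289.
A–C: 6/25 differ, p = 0.240, d = 0.289.
B–C: 4/25 differ, p = 0.160, d = 0.180.
The smallest distance is between B and C.

B and C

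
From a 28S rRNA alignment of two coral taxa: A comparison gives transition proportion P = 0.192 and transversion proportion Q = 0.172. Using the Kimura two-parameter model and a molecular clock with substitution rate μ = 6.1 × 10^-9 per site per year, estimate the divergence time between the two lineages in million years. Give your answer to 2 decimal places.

Under the Kimura two-parameter model, d = −½ ln(1 − 2P − Q) − ¼ ln(1 − 2Q).
1 − 2P − Q = 0.444, giving −½ ln(0.444) = 0.405965.
1 − 2Q = 0.656, giving −¼ ln(0.656) = 0.105399.
d = 0.405965 + 0.105399 = 0.511364.
Under a molecular clock d = 2μt, so t = d/(2μ) = 0.511364 / (2 × 6.1 × 10^-9) = 41.92 million years.

41.92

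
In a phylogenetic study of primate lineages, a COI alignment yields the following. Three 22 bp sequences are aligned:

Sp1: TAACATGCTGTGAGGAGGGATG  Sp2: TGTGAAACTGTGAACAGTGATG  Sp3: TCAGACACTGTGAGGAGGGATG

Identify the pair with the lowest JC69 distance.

Sp1 and Sp3

Sp1–Sp2: 8/22 differ, p = 0.364, d = 0.497.
Sp1–Sp3: 4/22 differ, p = 0.182, d = 0.208.
Sp2–Sp3: 6/22 differ, p = 0.273, d = 0.339.
The smallest distance is between Sp1 and Sp3.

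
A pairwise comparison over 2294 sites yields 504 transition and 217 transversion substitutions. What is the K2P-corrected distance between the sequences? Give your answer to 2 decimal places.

P = 504/2294 ≈ 0.219704 and Q = 217/2294 ≈ 0.094595.
Under the Kimura two-parameter model, d = −½ ln(1 − 2P − Q) − ¼ ln(1 − 2Q).
1 − 2P − Q = 0.465997, giving −½ ln(0.465997) = 0.381788.
1 − 2Q = 0.81081, giving −¼ ln(0.81081) = 0.052430.
d = 0.381788 + 0.052430 = 0.434218.

0.43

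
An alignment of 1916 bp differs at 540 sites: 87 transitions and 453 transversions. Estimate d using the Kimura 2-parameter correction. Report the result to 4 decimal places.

P = 87/1916 ≈ 0.045407 and Q = 453/1916 ≈ 0.23643.
Under the Kimura two-parameter model, d = −½ ln(1 − 2P − Q) − ¼ ln(1 − 2Q).
1 − 2P − Q = 0.672756, giving −½ ln(0.672756) = 0.198186.
1 − 2Q = 0.52714, giving −¼ ln(0.52714) = 0.160072.
d = 0.198186 + 0.160072 = 0.358258.

0.3583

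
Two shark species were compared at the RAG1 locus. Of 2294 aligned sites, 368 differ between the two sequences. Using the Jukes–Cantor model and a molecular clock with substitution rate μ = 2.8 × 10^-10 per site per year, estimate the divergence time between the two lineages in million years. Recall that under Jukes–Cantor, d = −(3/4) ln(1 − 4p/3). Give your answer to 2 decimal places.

p = 368/2294 ≈ 0.160418.
d = −(3/4) ln(1 − 4p/3) = −0.75 ln(1 − 0.213891) = −0.75 ln(0.786109)
  = −0.75 × (-0.240660) = 0.180495 substitutions/site.
Under a molecular clock d = 2μt, so t = d/(2μ) = 0.180495 / (2 × 2.8 × 10^-10) = 322.31 million years.

322.31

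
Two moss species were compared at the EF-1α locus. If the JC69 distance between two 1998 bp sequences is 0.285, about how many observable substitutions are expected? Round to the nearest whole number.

474

Invert JC69: p = (3/4)(1 − e^(−4d/3)) = 0.75 × (1 − e^(-0.38)) = 0.75 × (1 − 0.683861) = 0.237104.
Expected differing sites = pL ≈ 0.237104 × 1998 = 473.733792 ≈ 474.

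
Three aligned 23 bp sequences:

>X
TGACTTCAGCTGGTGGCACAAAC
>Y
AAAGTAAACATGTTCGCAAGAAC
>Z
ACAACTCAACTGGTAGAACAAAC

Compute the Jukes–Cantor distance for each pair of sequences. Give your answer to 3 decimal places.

d(X,Y) = 0.761, d(X,Z) = 0.390, d(Y,Z) = 0.892

X–Y: 11/23 sites differ → p ≈ 0.478261, d = −0.75 ln(1 − 0.637681) = 0.761423 ≈ 0.761.
X–Z: 7/23 sites differ → p ≈ 0.304348, d = −0.75 ln(1 − 0.405797) = 0.390401 ≈ 0.390.
Y–Z: 12/23 sites differ → p ≈ 0.521739, d = −0.75 ln(1 − 0.695652) = 0.892188 ≈ 0.892.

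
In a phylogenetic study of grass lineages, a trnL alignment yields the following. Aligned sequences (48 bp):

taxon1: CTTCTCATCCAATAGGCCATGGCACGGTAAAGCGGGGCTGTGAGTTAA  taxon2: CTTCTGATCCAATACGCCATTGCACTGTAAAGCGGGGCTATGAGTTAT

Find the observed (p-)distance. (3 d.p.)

0.125

The sequences differ at 6 of 48 positions (sites 6, 15, 21, 26, 40, 48).
p = 6/48 = 0.125.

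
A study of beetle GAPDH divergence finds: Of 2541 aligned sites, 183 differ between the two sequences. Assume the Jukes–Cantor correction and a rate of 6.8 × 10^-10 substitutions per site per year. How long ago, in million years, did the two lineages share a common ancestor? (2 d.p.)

55.67

p = 183/2541 ≈ 0.072019.
d = −(3/4) ln(1 − 4p/3) = −0.75 ln(1 − 0.096025) = −0.75 ln(0.903975)
  = −0.75 × (-0.100954) = 0.075716 substitutions/site.
Under a molecular clock d = 2μt, so t = d/(2μ) = 0.075716 / (2 × 6.8 × 10^-10) = 55.67 million years.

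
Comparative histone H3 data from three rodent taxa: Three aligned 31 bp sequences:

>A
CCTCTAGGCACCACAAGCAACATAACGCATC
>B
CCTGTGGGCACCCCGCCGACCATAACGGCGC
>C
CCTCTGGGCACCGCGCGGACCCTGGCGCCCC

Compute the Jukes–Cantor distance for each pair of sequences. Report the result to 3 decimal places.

A–B: 11/31 sites differ → p ≈ 0.354839, d = −0.75 ln(1 − 0.473119) = 0.480585 ≈ 0.481.
A–C: 11/31 sites differ → p ≈ 0.354839, d = −0.75 ln(1 − 0.473119) = 0.480585 ≈ 0.481.
B–C: 8/31 sites differ → p ≈ 0.258065, d = −0.75 ln(1 − 0.344087) = 0.316295 ≈ 0.316.

d(A,B) = 0.481, d(A,C) = 0.481, d(B,C) = 0.316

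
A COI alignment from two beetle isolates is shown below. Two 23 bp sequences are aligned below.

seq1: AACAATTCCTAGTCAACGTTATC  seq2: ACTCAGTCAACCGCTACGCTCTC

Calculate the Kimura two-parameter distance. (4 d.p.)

0.9784

Of 23 sites, 2 differences are transitions and 10 are transversions, so P = 2/23 ≈ 0.086957 and Q = 10/23 ≈ 0.434783.
Under the Kimura two-parameter model, d = −½ ln(1 − 2P − Q) − ¼ ln(1 − 2Q).
1 − 2P − Q = 0.391303, giving −½ ln(0.391303) = 0.469137.
1 − 2Q = 0.130434, giving −¼ ln(0.130434) = 0.509222.
d = 0.469137 + 0.509222 = 0.978359.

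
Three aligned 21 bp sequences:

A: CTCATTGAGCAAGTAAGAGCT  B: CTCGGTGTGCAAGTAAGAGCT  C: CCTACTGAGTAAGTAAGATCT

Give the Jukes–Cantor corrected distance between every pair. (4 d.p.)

d(A,B) = 0.1585, d(A,C) = 0.2865, d(B,C) = 0.4408

A–B: 3/21 sites differ → p ≈ 0.142857, d = −0.75 ln(1 − 0.190476) = 0.158482 ≈ 0.1585.
A–C: 5/21 sites differ → p ≈ 0.238095, d = −0.75 ln(1 − 0.31746) = 0.286451 ≈ 0.2865.
B–C: 7/21 sites differ → p ≈ 0.333333, d = −0.75 ln(1 − 0.444444) = 0.440839 ≈ 0.4408.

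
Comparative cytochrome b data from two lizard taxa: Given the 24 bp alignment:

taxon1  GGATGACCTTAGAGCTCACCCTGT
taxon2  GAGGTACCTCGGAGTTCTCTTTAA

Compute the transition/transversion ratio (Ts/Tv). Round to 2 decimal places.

2.00

Transitions are A↔G and C↔T; transversions are all other mismatches.
Transitions: 8. Transversions: 4.
R = 8/4 = 2.00.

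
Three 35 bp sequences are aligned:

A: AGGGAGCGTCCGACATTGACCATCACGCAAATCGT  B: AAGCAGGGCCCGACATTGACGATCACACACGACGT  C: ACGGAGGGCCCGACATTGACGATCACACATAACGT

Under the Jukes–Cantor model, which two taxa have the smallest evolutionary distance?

B and C

A–B: 9/35 differ, p = 0.257, d = 0.315.
A–C: 7/35 differ, p = 0.200, d = 0.233.
B–C: 4/35 differ, p = 0.114, d = 0.124.
The smallest distance is between B and C.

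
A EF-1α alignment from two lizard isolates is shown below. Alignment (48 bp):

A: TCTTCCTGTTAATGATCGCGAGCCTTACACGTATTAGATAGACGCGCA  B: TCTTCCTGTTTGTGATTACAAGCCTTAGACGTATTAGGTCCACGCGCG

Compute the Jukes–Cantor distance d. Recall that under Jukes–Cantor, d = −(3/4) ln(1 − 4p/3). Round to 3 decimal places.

The sequences differ at 10 of 48 sites (11, 12, 17, 18, 20, 28, 38, 40, 41, 48), so p = 10/48 ≈ 0.208333.
d = −(3/4) ln(1 − 4p/3) = −0.75 ln(1 − 0.277777) = −0.75 ln(0.722223)
  = −0.75 × (-0.325421) = 0.244066 substitutions/site.

0.244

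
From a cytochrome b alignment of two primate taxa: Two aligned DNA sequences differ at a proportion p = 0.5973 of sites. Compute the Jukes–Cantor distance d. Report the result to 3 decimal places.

1.194

d = −(3/4) ln(1 − 4p/3) = −0.75 ln(1 − 0.7964) = −0.75 ln(0.2036)
  = −0.75 × (-1.591598) = 1.193699 substitutions/site.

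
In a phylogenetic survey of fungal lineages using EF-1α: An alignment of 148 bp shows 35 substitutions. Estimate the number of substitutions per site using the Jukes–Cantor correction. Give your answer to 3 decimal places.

0.284

p = 35/148 ≈ 0.236486.
d = −(3/4) ln(1 − 4p/3) = −0.75 ln(1 − 0.315315) = −0.75 ln(0.684685)
  = −0.75 × (-0.378796) = 0.284097 substitutions/site.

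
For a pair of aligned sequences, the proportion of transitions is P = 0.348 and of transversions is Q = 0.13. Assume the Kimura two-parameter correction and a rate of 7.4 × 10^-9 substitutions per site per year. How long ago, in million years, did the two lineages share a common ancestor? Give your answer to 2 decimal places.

64.16

Under the Kimura two-parameter model, d = −½ ln(1 − 2P − Q) − ¼ ln(1 − 2Q).
1 − 2P − Q = 0.174, giving −½ ln(0.174) = 0.874350.
1 − 2Q = 0.74, giving −¼ ln(0.74) = 0.075276.
d = 0.874350 + 0.075276 = 0.949626.
Under a molecular clock d = 2μt, so t = d/(2μ) = 0.949626 / (2 × 7.4 × 10^-9) = 64.16 million years.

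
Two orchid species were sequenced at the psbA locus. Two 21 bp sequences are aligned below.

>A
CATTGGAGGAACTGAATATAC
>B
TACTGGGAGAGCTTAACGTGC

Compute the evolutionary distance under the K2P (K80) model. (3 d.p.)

0.854

Of 21 sites, 8 differences are transitions and 1 are transversions, so P = 8/21 ≈ 0.380952 and Q = 1/21 ≈ 0.047619.
Under the Kimura two-parameter model, d = −½ ln(1 − 2P − Q) − ¼ ln(1 − 2Q).
1 − 2P − Q = 0.190477, giving −½ ln(0.190477) = 0.829112.
1 − 2Q = 0.904762, giving −¼ ln(0.904762) = 0.025021.
d = 0.829112 + 0.025021 = 0.854133.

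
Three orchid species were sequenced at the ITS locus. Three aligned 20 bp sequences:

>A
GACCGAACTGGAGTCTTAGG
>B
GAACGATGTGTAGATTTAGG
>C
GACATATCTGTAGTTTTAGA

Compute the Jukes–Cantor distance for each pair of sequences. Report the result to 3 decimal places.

A–B: 6/20 sites differ → p = 0.3, d = −0.75 ln(1 − 0.4) = 0.383119 ≈ 0.383.
A–C: 6/20 sites differ → p = 0.3, d = −0.75 ln(1 − 0.4) = 0.383119 ≈ 0.383.
B–C: 6/20 sites differ → p = 0.3, d = −0.75 ln(1 − 0.4) = 0.383119 ≈ 0.383.

d(A,B) = 0.383, d(A,C) = 0.383, d(B,C) = 0.383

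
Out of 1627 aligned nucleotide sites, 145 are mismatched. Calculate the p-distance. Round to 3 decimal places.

p = 145/1627 = 0.089121… ≈ 0.089 (to 3 d.p.).

0.089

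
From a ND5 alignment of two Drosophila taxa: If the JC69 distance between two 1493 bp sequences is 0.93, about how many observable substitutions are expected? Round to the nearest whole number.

Invert JC69: p = (3/4)(1 − e^(−4d/3)) = 0.75 × (1 − e^(-1.24)) = 0.75 × (1 − 0.289384) = 0.532962.
Expected differing sites = pL ≈ 0.532962 × 1493 = 795.712266 ≈ 796.

796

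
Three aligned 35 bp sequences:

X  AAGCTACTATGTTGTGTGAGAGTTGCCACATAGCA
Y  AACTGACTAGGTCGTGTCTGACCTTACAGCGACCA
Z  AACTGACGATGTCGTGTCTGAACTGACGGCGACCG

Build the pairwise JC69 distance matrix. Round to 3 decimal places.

X–Y: 15/35 sites differ → p ≈ 0.428571, d = −0.75 ln(1 − 0.571428) = 0.635472 ≈ 0.635.
X–Z: 16/35 sites differ → p ≈ 0.457143, d = −0.75 ln(1 − 0.609524) = 0.705292 ≈ 0.705.
Y–Z: 6/35 sites differ → p ≈ 0.171429, d = −0.75 ln(1 − 0.228572) = 0.194634 ≈ 0.195.

d(X,Y) = 0.635, d(X,Z) = 0.705, d(Y,Z) = 0.195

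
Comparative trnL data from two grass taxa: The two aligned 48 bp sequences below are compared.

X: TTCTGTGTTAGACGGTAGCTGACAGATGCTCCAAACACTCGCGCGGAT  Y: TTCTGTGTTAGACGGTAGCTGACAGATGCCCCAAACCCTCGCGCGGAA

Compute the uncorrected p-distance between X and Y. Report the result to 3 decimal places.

0.063

The sequences differ at 3 of 48 positions (sites 30, 37, 48).
p = 3/48 = 0.0625 ≈ 0.063 (to 3 d.p.).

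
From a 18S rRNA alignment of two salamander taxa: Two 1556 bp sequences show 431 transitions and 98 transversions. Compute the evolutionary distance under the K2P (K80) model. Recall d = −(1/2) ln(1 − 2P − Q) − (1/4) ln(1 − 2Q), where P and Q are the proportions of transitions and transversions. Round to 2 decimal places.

P = 431/1556 ≈ 0.276992 and Q = 98/1556 ≈ 0.062982.
Under the Kimura two-parameter model, d = −½ ln(1 − 2P − Q) − ¼ ln(1 − 2Q).
1 − 2P − Q = 0.383034, giving −½ ln(0.383034) = 0.479816.
1 − 2Q = 0.874036, giving −¼ ln(0.874036) = 0.033658.
d = 0.479816 + 0.033658 = 0.513474.

0.51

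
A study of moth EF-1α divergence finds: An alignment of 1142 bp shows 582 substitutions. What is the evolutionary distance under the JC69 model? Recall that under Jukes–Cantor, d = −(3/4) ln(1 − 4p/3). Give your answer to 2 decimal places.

0.85

p = 582/1142 ≈ 0.509632.
d = −(3/4) ln(1 − 4p/3) = −0.75 ln(1 − 0.679509) = −0.75 ln(0.320491)
  = −0.75 × (-1.137901) = 0.853426 substitutions/site.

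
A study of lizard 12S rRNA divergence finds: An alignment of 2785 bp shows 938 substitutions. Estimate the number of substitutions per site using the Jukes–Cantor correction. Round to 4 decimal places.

0.4471

p = 938/2785 ≈ 0.336804.
d = −(3/4) ln(1 − 4p/3) = −0.75 ln(1 − 0.449072) = −0.75 ln(0.550928)
  = −0.75 × (-0.596151) = 0.447113 substitutions/site.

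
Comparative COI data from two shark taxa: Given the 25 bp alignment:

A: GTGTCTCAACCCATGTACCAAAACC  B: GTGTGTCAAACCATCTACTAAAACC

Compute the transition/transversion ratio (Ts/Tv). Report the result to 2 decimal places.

0.33

Transitions are A↔G and C↔T; transversions are all other mismatches.
Transitions: 1. Transversions: 3.
R = 1/3 = 0.333333… ≈ 0.33 (to 2 d.p.).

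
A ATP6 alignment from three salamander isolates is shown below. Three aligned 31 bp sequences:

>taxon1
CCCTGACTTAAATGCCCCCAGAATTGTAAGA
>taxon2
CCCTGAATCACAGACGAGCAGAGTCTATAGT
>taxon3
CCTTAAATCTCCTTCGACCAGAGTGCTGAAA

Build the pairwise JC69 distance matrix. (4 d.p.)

taxon1–taxon2: 14/31 sites differ → p ≈ 0.451613, d = −0.75 ln(1 − 0.602151) = 0.691262 ≈ 0.6913.
taxon1–taxon3: 15/31 sites differ → p ≈ 0.483871, d = −0.75 ln(1 − 0.645161) = 0.777068 ≈ 0.7771.
taxon2–taxon3: 13/31 sites differ → p ≈ 0.419355, d = −0.75 ln(1 − 0.55914) = 0.614271 ≈ 0.6143.

d(taxon1,taxon2) = 0.6913, d(taxon1,taxon3) = 0.7771, d(taxon2,taxon3) = 0.6143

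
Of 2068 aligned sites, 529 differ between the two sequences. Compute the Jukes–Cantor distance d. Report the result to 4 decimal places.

p = 529/2068 ≈ 0.255803.
d = −(3/4) ln(1 − 4p/3) = −0.75 ln(1 − 0.341071) = −0.75 ln(0.658929)
  = −0.75 × (-0.417139) = 0.312854 substitutions/site.

0.3129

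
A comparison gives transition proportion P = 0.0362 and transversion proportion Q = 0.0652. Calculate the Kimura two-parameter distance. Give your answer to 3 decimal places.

0.109

Under the Kimura two-parameter model, d = −½ ln(1 − 2P − Q) − ¼ ln(1 − 2Q).
1 − 2P − Q = 0.8624, giving −½ ln(0.8624) = 0.074018.
1 − 2Q = 0.8696, giving −¼ ln(0.8696) = 0.034930.
d = 0.074018 + 0.034930 = 0.108948.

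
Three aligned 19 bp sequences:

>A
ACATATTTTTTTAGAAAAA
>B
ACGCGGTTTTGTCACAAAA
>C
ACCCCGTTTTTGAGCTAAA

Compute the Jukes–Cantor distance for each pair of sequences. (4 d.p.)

d(A,B) = 0.6181, d(A,C) = 0.5068, d(B,C) = 0.5068

A–B: 8/19 sites differ → p ≈ 0.421053, d = −0.75 ln(1 − 0.561404) = 0.618132 ≈ 0.6181.
A–C: 7/19 sites differ → p ≈ 0.368421, d = −0.75 ln(1 − 0.491228) = 0.506816 ≈ 0.5068.
B–C: 7/19 sites differ → p ≈ 0.368421, d = −0.75 ln(1 − 0.491228) = 0.506816 ≈ 0.5068.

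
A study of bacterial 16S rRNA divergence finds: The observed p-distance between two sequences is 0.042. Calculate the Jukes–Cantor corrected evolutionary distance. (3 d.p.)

0.043

d = −(3/4) ln(1 − 4p/3) = −0.75 ln(1 − 0.056) = −0.75 ln(0.944)
  = −0.75 × (-0.057629) = 0.043222 substitutions/site.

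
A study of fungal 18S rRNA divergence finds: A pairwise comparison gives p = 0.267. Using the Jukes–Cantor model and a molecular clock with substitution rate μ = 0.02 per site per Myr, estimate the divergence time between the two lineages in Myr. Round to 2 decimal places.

d = −(3/4) ln(1 − 4p/3) = −0.75 ln(1 − 0.356) = −0.75 ln(0.644)
  = −0.75 × (-0.440057) = 0.330043 substitutions/site.
Under a molecular clock d = 2μt, so t = d/(2μ) = 0.330043 / (2 × 0.02) = 8.25 Myr.

8.25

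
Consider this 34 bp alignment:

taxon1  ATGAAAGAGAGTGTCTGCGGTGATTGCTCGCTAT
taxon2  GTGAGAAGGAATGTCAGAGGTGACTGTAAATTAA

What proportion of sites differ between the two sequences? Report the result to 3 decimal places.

The sequences differ at 14 of 34 positions.
p = 14/34 = 0.411764… ≈ 0.412 (to 3 d.p.).

0.412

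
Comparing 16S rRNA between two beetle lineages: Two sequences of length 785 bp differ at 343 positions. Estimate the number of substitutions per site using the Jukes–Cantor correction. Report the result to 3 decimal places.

p = 343/785 ≈ 0.436943.
d = −(3/4) ln(1 − 4p/3) = −0.75 ln(1 − 0.582591) = −0.75 ln(0.417409)
  = −0.75 × (-0.873689) = 0.655267 substitutions/site.

0.655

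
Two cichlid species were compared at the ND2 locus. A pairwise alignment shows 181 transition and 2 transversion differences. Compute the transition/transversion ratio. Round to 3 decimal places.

R = 181/2 = 90.500.

90.500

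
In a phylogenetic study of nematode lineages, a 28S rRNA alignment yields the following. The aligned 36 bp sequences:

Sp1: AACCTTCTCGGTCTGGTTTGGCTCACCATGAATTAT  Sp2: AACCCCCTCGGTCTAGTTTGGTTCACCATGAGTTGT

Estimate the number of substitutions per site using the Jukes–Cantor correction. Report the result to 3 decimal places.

The sequences differ at 6 of 36 sites (5, 6, 15, 22, 32, 35), so p = 6/36 ≈ 0.166667.
d = −(3/4) ln(1 − 4p/3) = −0.75 ln(1 − 0.222223) = −0.75 ln(0.777777)
  = −0.75 × (-0.251315) = 0.188486 substitutions/site.

0.188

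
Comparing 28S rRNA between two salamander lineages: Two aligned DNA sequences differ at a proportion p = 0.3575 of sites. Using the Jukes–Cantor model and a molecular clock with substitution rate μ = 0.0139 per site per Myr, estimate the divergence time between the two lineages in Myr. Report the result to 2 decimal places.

d = −(3/4) ln(1 − 4p/3) = −0.75 ln(1 − 0.476667) = −0.75 ln(0.523333)
  = −0.75 × (-0.647537) = 0.485653 substitutions/site.
Under a molecular clock d = 2μt, so t = d/(2μ) = 0.485653 / (2 × 0.0139) = 17.47 Myr.

17.47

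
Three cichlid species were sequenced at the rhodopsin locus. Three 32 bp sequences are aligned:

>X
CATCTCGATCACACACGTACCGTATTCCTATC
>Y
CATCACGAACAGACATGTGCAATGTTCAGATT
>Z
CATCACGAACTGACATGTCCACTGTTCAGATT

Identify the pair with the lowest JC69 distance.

X–Y: 11/32 differ, p = 0.344, d = 0.460.
X–Z: 12/32 differ, p = 0.375, d = 0.520.
Y–Z: 3/32 differ, p = 0.094, d = 0.100.
The smallest distance is between Y and Z.

Y and Z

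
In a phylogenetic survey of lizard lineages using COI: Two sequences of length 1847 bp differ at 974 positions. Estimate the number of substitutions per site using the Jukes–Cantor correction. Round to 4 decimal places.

0.9108

p = 974/1847 ≈ 0.527342.
d = −(3/4) ln(1 − 4p/3) = −0.75 ln(1 − 0.703123) = −0.75 ln(0.296877)
  = −0.75 × (-1.214437) = 0.910828 substitutions/site.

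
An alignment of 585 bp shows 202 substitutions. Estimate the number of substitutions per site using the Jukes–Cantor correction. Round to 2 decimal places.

0.46

p = 202/585 ≈ 0.345299.
d = −(3/4) ln(1 − 4p/3) = −0.75 ln(1 − 0.460399) = −0.75 ln(0.539601)
  = −0.75 × (-0.616925) = 0.462694 substitutions/site.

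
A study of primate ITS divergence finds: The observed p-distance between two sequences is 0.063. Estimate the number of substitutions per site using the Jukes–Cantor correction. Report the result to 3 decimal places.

0.066

d = −(3/4) ln(1 − 4p/3) = −0.75 ln(1 − 0.084) = −0.75 ln(0.916)
  = −0.75 × (-0.087739) = 0.065804 substitutions/site.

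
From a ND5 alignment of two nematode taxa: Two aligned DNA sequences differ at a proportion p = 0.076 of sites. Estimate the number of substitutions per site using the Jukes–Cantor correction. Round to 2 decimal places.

d = −(3/4) ln(1 − 4p/3) = −0.75 ln(1 − 0.101333) = −0.75 ln(0.898667)
  = −0.75 × (-0.106843) = 0.080132 substitutions/site.

0.08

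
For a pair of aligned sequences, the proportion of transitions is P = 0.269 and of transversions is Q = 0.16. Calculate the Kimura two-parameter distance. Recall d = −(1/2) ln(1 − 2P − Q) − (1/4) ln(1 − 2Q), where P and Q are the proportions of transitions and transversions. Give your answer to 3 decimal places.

0.695

Under the Kimura two-parameter model, d = −½ ln(1 − 2P − Q) − ¼ ln(1 − 2Q).
1 − 2P − Q = 0.302, giving −½ ln(0.302) = 0.598664.
1 − 2Q = 0.68, giving −¼ ln(0.68) = 0.096416.
d = 0.598664 + 0.096416 = 0.695080.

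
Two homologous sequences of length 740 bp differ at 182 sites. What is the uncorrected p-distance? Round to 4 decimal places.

p = 182/740 = 0.245945… ≈ 0.2459 (to 4 d.p.).

0.2459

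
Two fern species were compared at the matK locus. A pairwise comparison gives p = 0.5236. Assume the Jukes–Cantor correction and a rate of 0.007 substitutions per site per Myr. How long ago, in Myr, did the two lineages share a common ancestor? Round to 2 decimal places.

d = −(3/4) ln(1 − 4p/3) = −0.75 ln(1 − 0.698133) = −0.75 ln(0.301867)
  = −0.75 × (-1.197769) = 0.898327 substitutions/site.
Under a molecular clock d = 2μt, so t = d/(2μ) = 0.898327 / (2 × 0.007) = 64.17 Myr.

64.17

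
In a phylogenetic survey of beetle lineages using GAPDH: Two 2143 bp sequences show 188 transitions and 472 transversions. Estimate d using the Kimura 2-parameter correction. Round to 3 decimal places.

0.397

P = 188/2143 ≈ 0.087727 and Q = 472/2143 ≈ 0.220252.
Under the Kimura two-parameter model, d = −½ ln(1 − 2P − Q) − ¼ ln(1 − 2Q).
1 − 2P − Q = 0.604294, giving −½ ln(0.604294) = 0.251847.
1 − 2Q = 0.559496, giving −¼ ln(0.559496) = 0.145180.
d = 0.251847 + 0.145180 = 0.397027.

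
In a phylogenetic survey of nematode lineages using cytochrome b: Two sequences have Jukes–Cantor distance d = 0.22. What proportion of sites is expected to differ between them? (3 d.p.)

0.191

p = (3/4)(1 − e^(−4d/3)) = 0.75 × (1 − e^(-0.293333)) = 0.75 × (1 − 0.745774) = 0.190670.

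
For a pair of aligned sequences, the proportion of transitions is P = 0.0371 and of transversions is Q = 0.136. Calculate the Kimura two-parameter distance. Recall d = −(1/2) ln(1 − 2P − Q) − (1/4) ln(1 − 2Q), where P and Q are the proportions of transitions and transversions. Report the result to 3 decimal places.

0.197

Under the Kimura two-parameter model, d = −½ ln(1 − 2P − Q) − ¼ ln(1 − 2Q).
1 − 2P − Q = 0.7898, giving −½ ln(0.7898) = 0.117988.
1 − 2Q = 0.728, giving −¼ ln(0.728) = 0.079364.
d = 0.117988 + 0.079364 = 0.197352.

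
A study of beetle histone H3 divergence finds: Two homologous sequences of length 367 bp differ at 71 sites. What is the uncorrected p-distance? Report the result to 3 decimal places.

p = 71/367 = 0.193460… ≈ 0.193 (to 3 d.p.).

0.193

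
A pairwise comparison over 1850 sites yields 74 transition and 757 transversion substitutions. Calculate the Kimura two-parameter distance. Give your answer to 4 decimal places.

0.7623

P = 74/1850 = 0.04 and Q = 757/1850 ≈ 0.409189.
Under the Kimura two-parameter model, d = −½ ln(1 − 2P − Q) − ¼ ln(1 − 2Q).
1 − 2P − Q = 0.510811, giving −½ ln(0.510811) = 0.335878.
1 − 2Q = 0.181622, giving −¼ ln(0.181622) = 0.426457.
d = 0.335878 + 0.426457 = 0.762335.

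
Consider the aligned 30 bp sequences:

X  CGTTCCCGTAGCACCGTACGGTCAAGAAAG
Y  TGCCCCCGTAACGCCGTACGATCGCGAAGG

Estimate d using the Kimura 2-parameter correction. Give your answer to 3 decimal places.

0.435

Of 30 sites, 8 differences are transitions and 1 are transversions, so P = 8/30 ≈ 0.266667 and Q = 1/30 ≈ 0.033333.
Under the Kimura two-parameter model, d = −½ ln(1 − 2P − Q) − ¼ ln(1 − 2Q).
1 − 2P − Q = 0.433333, giving −½ ln(0.433333) = 0.418124.
1 − 2Q = 0.933334, giving −¼ ln(0.933334) = 0.017248.
d = 0.418124 + 0.017248 = 0.435372.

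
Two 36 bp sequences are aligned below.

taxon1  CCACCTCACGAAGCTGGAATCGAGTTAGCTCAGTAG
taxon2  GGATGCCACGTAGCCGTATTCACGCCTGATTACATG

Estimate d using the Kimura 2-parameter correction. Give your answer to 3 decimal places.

Of 36 sites, 7 differences are transitions and 12 are transversions, so P = 7/36 ≈ 0.194444 and Q = 12/36 ≈ 0.333333.
Under the Kimura two-parameter model, d = −½ ln(1 − 2P − Q) − ¼ ln(1 − 2Q).
1 − 2P − Q = 0.277779, giving −½ ln(0.277779) = 0.640465.
1 − 2Q = 0.333334, giving −¼ ln(0.333334) = 0.274653.
d = 0.640465 + 0.274653 = 0.915118.

0.915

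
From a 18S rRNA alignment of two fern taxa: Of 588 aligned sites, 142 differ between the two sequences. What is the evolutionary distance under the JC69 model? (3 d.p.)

0.291

p = 142/588 ≈ 0.241497.
d = −(3/4) ln(1 − 4p/3) = −0.75 ln(1 − 0.321996) = −0.75 ln(0.678004)
  = −0.75 × (-0.388602) = 0.291452 substitutions/site.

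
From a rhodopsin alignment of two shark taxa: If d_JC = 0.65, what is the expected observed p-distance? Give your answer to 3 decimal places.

0.435

p = (3/4)(1 − e^(−4d/3)) = 0.75 × (1 − e^(-0.866667)) = 0.75 × (1 − 0.420350) = 0.434738.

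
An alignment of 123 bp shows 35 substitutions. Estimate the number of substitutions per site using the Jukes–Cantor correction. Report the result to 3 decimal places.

0.358

p = 35/123 ≈ 0.284553.
d = −(3/4) ln(1 − 4p/3) = −0.75 ln(1 − 0.379404) = −0.75 ln(0.620596)
  = −0.75 × (-0.477075) = 0.357806 substitutions/site.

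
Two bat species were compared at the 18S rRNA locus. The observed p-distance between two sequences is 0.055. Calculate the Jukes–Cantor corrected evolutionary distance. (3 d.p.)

d = −(3/4) ln(1 − 4p/3) = −0.75 ln(1 − 0.073333) = −0.75 ln(0.926667)
  = −0.75 × (-0.076161) = 0.057121 substitutions/site.

0.057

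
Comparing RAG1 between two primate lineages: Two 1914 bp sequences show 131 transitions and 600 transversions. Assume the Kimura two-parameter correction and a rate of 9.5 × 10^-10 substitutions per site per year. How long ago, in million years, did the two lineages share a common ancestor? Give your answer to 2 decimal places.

P = 131/1914 ≈ 0.068443 and Q = 600/1914 ≈ 0.31348.
Under the Kimura two-parameter model, d = −½ ln(1 − 2P − Q) − ¼ ln(1 − 2Q).
1 − 2P − Q = 0.549634, giving −½ ln(0.549634) = 0.299251.
1 − 2Q = 0.37304, giving −¼ ln(0.37304) = 0.246517.
d = 0.299251 + 0.246517 = 0.545768.
Under a molecular clock d = 2μt, so t = d/(2μ) = 0.545768 / (2 × 9.5 × 10^-10) = 287.25 million years.

287.25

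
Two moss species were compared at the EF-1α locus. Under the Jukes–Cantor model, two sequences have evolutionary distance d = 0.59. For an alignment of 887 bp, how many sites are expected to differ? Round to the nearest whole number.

Invert JC69: p = (3/4)(1 − e^(−4d/3)) = 0.75 × (1 − e^(-0.786667)) = 0.75 × (1 − 0.455360) = 0.408480.
Expected differing sites = pL ≈ 0.408480 × 887 = 362.32176 ≈ 362.

362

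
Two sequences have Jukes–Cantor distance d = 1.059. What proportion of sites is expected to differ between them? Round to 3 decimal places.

p = (3/4)(1 − e^(−4d/3)) = 0.75 × (1 − e^(-1.412)) = 0.75 × (1 − 0.243655) = 0.567259.

0.567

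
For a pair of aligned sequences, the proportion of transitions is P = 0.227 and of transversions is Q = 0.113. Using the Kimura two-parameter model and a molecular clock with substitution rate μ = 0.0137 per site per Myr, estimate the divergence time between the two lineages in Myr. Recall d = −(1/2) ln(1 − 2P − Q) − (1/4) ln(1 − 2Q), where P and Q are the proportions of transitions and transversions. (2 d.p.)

17.61

Under the Kimura two-parameter model, d = −½ ln(1 − 2P − Q) − ¼ ln(1 − 2Q).
1 − 2P − Q = 0.433, giving −½ ln(0.433) = 0.418509.
1 − 2Q = 0.774, giving −¼ ln(0.774) = 0.064046.
d = 0.418509 + 0.064046 = 0.482555.
Under a molecular clock d = 2μt, so t = d/(2μ) = 0.482555 / (2 × 0.0137) = 17.61 Myr.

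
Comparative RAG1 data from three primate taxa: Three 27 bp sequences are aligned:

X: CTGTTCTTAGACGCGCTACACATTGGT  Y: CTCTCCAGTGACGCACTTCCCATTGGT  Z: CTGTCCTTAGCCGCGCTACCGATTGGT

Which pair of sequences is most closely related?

X–Y: 8/27 differ, p = 0.296, d = 0.377.
X–Z: 4/27 differ, p = 0.148, d = 0.165.
Y–Z: 8/27 differ, p = 0.296, d = 0.377.
The smallest distance is between X and Z.

X and Z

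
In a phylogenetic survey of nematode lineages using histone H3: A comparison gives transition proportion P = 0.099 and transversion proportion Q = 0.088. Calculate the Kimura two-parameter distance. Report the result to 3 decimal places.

Under the Kimura two-parameter model, d = −½ ln(1 − 2P − Q) − ¼ ln(1 − 2Q).
1 − 2P − Q = 0.714, giving −½ ln(0.714) = 0.168436.
1 − 2Q = 0.824, giving −¼ ln(0.824) = 0.048396.
d = 0.168436 + 0.048396 = 0.216832.

0.217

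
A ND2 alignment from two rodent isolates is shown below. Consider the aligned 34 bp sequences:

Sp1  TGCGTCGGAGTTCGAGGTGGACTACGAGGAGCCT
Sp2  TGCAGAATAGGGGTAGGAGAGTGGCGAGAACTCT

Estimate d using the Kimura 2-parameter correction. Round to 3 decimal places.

Of 34 sites, 8 differences are transitions and 10 are transversions, so P = 8/34 ≈ 0.235294 and Q = 10/34 ≈ 0.294118.
Under the Kimura two-parameter model, d = −½ ln(1 − 2P − Q) − ¼ ln(1 − 2Q).
1 − 2P − Q = 0.235294, giving −½ ln(0.235294) = 0.723460.
1 − 2Q = 0.411764, giving −¼ ln(0.411764) = 0.221826.
d = 0.723460 + 0.221826 = 0.945286.

0.945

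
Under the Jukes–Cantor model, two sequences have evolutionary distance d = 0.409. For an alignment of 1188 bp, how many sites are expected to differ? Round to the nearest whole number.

375

Invert JC69: p = (3/4)(1 − e^(−4d/3)) = 0.75 × (1 − e^(-0.545333)) = 0.75 × (1 − 0.579649) = 0.315263.
Expected differing sites = pL ≈ 0.315263 × 1188 = 374.532444 ≈ 375.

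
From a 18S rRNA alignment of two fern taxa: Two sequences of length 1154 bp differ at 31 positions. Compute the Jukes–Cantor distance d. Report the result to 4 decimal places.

p = 31/1154 ≈ 0.026863.
d = −(3/4) ln(1 − 4p/3) = −0.75 ln(1 − 0.035817) = −0.75 ln(0.964183)
  = −0.75 × (-0.036474) = 0.027356 substitutions/site.

0.0274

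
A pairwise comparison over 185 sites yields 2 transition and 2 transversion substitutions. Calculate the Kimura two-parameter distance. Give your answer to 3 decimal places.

P = 2/185 ≈ 0.010811 and Q = 2/185 ≈ 0.010811.
Under the Kimura two-parameter model, d = −½ ln(1 − 2P − Q) − ¼ ln(1 − 2Q).
1 − 2P − Q = 0.967567, giving −½ ln(0.967567) = 0.016485.
1 − 2Q = 0.978378, giving −¼ ln(0.978378) = 0.005465.
d = 0.016485 + 0.005465 = 0.021950.

0.022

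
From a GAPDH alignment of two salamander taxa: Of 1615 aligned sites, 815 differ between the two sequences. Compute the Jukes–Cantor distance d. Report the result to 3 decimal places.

p = 815/1615 ≈ 0.504644.
d = −(3/4) ln(1 − 4p/3) = −0.75 ln(1 − 0.672859) = −0.75 ln(0.327141)
  = −0.75 × (-1.117364) = 0.838023 substitutions/site.

0.838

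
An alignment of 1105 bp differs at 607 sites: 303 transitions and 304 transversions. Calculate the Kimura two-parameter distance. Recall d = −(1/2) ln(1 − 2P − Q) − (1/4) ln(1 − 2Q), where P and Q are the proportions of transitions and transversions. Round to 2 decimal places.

P = 303/1105 ≈ 0.274208 and Q = 304/1105 ≈ 0.275113.
Under the Kimura two-parameter model, d = −½ ln(1 − 2P − Q) − ¼ ln(1 − 2Q).
1 − 2P − Q = 0.176471, giving −½ ln(0.176471) = 0.867299.
1 − 2Q = 0.449774, giving −¼ ln(0.449774) = 0.199753.
d = 0.867299 + 0.199753 = 1.067052.

1.07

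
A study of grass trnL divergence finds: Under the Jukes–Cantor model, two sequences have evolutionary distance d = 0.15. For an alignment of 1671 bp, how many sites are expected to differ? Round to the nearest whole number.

227

Invert JC69: p = (3/4)(1 − e^(−4d/3)) = 0.75 × (1 − e^(-0.2)) = 0.75 × (1 − 0.818731) = 0.135952.
Expected differing sites = pL ≈ 0.135952 × 1671 = 227.175792 ≈ 227.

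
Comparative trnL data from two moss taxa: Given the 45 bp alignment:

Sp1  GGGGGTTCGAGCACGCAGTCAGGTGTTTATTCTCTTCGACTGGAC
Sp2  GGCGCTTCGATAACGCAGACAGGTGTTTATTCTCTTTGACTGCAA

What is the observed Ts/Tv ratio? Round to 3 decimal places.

Transitions are A↔G and C↔T; transversions are all other mismatches.
Transitions: 1. Transversions: 7.
R = 1/7 = 0.142857… ≈ 0.143 (to 3 d.p.).

0.143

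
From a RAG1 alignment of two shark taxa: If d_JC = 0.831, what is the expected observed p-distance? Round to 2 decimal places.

p = (3/4)(1 − e^(−4d/3)) = 0.75 × (1 − e^(-1.108)) = 0.75 × (1 − 0.330219) = 0.502336.

0.50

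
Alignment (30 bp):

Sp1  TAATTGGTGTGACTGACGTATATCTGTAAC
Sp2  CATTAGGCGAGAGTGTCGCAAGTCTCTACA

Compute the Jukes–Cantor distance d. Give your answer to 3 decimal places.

The sequences differ at 13 of 30 sites, so p = 13/30 ≈ 0.433333.
d = −(3/4) ln(1 − 4p/3) = −0.75 ln(1 − 0.577777) = −0.75 ln(0.422223)
  = −0.75 × (-0.862222) = 0.646667 substitutions/site.

0.647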